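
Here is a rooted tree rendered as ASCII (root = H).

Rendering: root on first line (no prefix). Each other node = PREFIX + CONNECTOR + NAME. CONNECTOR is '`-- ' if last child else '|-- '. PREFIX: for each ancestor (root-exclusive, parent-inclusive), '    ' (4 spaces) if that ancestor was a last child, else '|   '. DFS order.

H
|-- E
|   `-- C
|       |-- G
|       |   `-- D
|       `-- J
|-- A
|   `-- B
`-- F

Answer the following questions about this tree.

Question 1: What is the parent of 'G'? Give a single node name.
Answer: C

Derivation:
Scan adjacency: G appears as child of C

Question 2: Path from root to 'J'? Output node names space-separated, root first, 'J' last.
Answer: H E C J

Derivation:
Walk down from root: H -> E -> C -> J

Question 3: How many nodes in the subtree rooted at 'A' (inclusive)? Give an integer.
Answer: 2

Derivation:
Subtree rooted at A contains: A, B
Count = 2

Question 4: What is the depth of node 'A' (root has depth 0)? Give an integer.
Answer: 1

Derivation:
Path from root to A: H -> A
Depth = number of edges = 1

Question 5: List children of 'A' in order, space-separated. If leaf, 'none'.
Answer: B

Derivation:
Node A's children (from adjacency): B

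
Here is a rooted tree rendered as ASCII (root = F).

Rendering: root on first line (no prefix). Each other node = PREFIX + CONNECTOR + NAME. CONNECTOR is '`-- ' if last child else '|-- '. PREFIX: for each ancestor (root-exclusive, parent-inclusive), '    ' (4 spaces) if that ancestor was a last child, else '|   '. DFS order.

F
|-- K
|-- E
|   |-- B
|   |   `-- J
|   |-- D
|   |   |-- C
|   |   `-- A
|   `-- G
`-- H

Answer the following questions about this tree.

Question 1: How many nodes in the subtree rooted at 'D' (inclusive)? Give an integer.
Subtree rooted at D contains: A, C, D
Count = 3

Answer: 3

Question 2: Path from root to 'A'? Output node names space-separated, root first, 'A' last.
Answer: F E D A

Derivation:
Walk down from root: F -> E -> D -> A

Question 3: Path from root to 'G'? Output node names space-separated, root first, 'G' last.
Answer: F E G

Derivation:
Walk down from root: F -> E -> G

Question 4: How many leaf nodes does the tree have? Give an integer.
Leaves (nodes with no children): A, C, G, H, J, K

Answer: 6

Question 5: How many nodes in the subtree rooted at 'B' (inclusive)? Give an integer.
Subtree rooted at B contains: B, J
Count = 2

Answer: 2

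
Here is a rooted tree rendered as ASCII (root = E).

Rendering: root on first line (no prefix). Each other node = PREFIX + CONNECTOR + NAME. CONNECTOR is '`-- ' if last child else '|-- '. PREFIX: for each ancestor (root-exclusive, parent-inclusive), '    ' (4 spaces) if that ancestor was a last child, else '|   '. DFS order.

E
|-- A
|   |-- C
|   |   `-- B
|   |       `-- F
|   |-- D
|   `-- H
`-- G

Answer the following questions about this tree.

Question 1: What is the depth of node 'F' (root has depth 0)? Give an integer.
Answer: 4

Derivation:
Path from root to F: E -> A -> C -> B -> F
Depth = number of edges = 4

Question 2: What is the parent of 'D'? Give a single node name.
Answer: A

Derivation:
Scan adjacency: D appears as child of A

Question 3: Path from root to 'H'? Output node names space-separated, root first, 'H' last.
Answer: E A H

Derivation:
Walk down from root: E -> A -> H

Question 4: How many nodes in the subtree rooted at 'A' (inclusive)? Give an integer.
Subtree rooted at A contains: A, B, C, D, F, H
Count = 6

Answer: 6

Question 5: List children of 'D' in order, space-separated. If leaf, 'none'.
Node D's children (from adjacency): (leaf)

Answer: none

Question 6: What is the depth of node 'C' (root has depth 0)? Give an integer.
Path from root to C: E -> A -> C
Depth = number of edges = 2

Answer: 2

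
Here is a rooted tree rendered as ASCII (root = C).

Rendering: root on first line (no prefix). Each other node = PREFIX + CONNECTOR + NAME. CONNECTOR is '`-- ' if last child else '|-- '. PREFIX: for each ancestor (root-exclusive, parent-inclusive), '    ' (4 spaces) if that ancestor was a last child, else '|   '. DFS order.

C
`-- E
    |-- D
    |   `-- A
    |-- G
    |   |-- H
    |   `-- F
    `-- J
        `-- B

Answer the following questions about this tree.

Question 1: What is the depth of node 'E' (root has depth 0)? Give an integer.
Path from root to E: C -> E
Depth = number of edges = 1

Answer: 1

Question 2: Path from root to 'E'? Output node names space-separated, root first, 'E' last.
Walk down from root: C -> E

Answer: C E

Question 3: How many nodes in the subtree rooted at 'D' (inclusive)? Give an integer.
Subtree rooted at D contains: A, D
Count = 2

Answer: 2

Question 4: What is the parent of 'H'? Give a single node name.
Answer: G

Derivation:
Scan adjacency: H appears as child of G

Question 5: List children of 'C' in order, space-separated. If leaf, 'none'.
Answer: E

Derivation:
Node C's children (from adjacency): E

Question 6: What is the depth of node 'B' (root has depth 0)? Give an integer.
Path from root to B: C -> E -> J -> B
Depth = number of edges = 3

Answer: 3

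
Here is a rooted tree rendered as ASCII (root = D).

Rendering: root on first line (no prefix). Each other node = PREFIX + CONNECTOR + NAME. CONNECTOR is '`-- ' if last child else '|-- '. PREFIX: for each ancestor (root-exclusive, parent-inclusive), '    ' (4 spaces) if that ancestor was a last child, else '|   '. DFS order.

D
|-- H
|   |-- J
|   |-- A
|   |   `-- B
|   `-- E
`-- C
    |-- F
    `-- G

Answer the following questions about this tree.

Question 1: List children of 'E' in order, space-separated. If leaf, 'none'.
Answer: none

Derivation:
Node E's children (from adjacency): (leaf)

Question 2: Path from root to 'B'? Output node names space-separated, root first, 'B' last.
Walk down from root: D -> H -> A -> B

Answer: D H A B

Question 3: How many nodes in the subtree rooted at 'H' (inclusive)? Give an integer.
Subtree rooted at H contains: A, B, E, H, J
Count = 5

Answer: 5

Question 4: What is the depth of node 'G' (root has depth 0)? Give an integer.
Answer: 2

Derivation:
Path from root to G: D -> C -> G
Depth = number of edges = 2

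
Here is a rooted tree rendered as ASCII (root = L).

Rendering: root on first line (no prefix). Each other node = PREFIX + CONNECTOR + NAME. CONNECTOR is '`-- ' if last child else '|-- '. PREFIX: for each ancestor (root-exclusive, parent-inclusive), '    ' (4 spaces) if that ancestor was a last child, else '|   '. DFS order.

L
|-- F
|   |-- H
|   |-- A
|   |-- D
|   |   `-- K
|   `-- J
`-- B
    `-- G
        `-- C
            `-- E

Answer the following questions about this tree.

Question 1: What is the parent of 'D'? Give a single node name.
Scan adjacency: D appears as child of F

Answer: F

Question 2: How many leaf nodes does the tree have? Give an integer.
Answer: 5

Derivation:
Leaves (nodes with no children): A, E, H, J, K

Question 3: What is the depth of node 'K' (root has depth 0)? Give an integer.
Path from root to K: L -> F -> D -> K
Depth = number of edges = 3

Answer: 3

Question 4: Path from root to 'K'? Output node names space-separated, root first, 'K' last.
Answer: L F D K

Derivation:
Walk down from root: L -> F -> D -> K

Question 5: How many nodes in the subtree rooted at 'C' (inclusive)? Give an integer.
Subtree rooted at C contains: C, E
Count = 2

Answer: 2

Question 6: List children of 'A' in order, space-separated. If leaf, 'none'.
Answer: none

Derivation:
Node A's children (from adjacency): (leaf)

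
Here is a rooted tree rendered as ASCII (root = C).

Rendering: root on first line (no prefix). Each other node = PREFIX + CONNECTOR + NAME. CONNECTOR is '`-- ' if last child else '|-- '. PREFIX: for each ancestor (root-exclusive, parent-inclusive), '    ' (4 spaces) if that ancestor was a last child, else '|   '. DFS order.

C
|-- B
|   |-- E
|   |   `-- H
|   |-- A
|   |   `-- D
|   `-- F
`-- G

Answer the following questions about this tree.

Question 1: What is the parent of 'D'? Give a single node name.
Answer: A

Derivation:
Scan adjacency: D appears as child of A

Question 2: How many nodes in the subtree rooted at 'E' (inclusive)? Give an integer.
Answer: 2

Derivation:
Subtree rooted at E contains: E, H
Count = 2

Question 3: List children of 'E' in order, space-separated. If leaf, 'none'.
Node E's children (from adjacency): H

Answer: H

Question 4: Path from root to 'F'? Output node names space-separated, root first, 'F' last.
Answer: C B F

Derivation:
Walk down from root: C -> B -> F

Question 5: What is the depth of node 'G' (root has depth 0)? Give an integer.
Answer: 1

Derivation:
Path from root to G: C -> G
Depth = number of edges = 1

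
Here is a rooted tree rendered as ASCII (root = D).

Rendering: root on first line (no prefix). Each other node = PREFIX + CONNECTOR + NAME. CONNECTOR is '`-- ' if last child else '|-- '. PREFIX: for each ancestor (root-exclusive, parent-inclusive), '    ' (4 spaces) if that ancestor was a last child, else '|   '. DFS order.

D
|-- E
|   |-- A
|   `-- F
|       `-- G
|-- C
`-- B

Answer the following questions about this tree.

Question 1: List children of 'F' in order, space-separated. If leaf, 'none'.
Node F's children (from adjacency): G

Answer: G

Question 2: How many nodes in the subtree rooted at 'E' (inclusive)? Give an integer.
Answer: 4

Derivation:
Subtree rooted at E contains: A, E, F, G
Count = 4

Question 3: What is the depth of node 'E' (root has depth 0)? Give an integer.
Answer: 1

Derivation:
Path from root to E: D -> E
Depth = number of edges = 1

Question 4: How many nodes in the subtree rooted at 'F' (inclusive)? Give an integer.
Subtree rooted at F contains: F, G
Count = 2

Answer: 2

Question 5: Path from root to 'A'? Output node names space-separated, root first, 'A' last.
Walk down from root: D -> E -> A

Answer: D E A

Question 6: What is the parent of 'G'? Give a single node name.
Answer: F

Derivation:
Scan adjacency: G appears as child of F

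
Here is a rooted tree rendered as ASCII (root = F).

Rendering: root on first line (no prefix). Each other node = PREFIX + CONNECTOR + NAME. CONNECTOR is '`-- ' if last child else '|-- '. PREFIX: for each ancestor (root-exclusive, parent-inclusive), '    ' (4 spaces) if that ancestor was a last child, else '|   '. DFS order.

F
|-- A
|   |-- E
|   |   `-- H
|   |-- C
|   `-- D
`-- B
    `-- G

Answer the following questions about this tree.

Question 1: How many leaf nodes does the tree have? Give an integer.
Leaves (nodes with no children): C, D, G, H

Answer: 4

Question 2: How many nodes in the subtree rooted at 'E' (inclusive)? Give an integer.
Answer: 2

Derivation:
Subtree rooted at E contains: E, H
Count = 2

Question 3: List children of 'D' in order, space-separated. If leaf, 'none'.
Answer: none

Derivation:
Node D's children (from adjacency): (leaf)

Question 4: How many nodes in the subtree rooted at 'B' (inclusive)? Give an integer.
Answer: 2

Derivation:
Subtree rooted at B contains: B, G
Count = 2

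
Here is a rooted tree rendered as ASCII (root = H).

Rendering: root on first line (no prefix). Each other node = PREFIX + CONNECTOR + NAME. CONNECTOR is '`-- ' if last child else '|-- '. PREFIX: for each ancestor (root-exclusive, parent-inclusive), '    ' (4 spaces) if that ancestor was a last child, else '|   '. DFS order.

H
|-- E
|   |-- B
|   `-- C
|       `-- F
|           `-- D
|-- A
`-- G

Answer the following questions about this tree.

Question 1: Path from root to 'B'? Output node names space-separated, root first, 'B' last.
Answer: H E B

Derivation:
Walk down from root: H -> E -> B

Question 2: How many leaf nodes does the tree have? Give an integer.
Answer: 4

Derivation:
Leaves (nodes with no children): A, B, D, G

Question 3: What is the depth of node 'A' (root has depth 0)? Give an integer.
Answer: 1

Derivation:
Path from root to A: H -> A
Depth = number of edges = 1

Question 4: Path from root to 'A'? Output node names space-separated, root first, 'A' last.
Walk down from root: H -> A

Answer: H A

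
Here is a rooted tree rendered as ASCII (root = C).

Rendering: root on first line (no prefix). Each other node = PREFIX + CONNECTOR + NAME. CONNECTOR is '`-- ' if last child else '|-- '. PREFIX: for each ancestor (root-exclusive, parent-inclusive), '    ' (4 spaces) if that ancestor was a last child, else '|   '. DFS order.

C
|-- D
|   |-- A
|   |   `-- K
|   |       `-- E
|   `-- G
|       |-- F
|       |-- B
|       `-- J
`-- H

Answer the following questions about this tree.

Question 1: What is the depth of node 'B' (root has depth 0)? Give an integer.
Path from root to B: C -> D -> G -> B
Depth = number of edges = 3

Answer: 3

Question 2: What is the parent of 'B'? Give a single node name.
Answer: G

Derivation:
Scan adjacency: B appears as child of G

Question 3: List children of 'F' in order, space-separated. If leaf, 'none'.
Answer: none

Derivation:
Node F's children (from adjacency): (leaf)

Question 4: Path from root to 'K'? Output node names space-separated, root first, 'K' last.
Walk down from root: C -> D -> A -> K

Answer: C D A K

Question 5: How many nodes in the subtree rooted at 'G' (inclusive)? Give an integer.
Subtree rooted at G contains: B, F, G, J
Count = 4

Answer: 4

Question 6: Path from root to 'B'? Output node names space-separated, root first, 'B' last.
Answer: C D G B

Derivation:
Walk down from root: C -> D -> G -> B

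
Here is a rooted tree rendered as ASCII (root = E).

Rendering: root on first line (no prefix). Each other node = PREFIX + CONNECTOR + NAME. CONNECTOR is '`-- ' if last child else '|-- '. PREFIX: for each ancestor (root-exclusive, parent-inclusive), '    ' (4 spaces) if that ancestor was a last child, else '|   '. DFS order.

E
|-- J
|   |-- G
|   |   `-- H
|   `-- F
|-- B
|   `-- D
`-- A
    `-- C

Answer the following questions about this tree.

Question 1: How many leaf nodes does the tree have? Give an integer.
Answer: 4

Derivation:
Leaves (nodes with no children): C, D, F, H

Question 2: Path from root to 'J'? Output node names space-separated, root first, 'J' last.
Walk down from root: E -> J

Answer: E J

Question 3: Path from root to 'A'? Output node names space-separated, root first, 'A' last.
Answer: E A

Derivation:
Walk down from root: E -> A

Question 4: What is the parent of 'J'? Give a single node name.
Answer: E

Derivation:
Scan adjacency: J appears as child of E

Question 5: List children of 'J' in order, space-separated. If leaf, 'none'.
Node J's children (from adjacency): G, F

Answer: G F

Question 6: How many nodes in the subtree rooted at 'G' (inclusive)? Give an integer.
Subtree rooted at G contains: G, H
Count = 2

Answer: 2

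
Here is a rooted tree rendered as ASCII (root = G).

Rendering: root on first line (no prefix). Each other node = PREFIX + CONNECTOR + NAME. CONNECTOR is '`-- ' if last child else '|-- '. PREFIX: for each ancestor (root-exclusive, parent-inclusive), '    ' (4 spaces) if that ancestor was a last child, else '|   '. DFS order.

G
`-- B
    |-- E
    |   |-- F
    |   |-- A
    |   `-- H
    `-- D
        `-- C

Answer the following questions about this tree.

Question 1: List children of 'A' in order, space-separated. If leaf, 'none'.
Answer: none

Derivation:
Node A's children (from adjacency): (leaf)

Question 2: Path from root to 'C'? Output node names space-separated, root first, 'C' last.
Walk down from root: G -> B -> D -> C

Answer: G B D C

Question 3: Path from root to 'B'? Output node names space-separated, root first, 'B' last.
Walk down from root: G -> B

Answer: G B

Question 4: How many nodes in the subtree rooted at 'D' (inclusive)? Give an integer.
Answer: 2

Derivation:
Subtree rooted at D contains: C, D
Count = 2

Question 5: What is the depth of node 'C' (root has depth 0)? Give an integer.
Answer: 3

Derivation:
Path from root to C: G -> B -> D -> C
Depth = number of edges = 3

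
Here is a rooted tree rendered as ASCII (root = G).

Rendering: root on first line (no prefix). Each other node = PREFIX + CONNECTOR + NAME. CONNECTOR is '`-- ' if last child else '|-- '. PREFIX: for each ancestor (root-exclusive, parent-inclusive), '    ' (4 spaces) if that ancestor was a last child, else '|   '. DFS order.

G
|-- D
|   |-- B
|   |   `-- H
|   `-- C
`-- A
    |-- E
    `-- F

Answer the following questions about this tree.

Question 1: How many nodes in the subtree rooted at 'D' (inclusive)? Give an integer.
Subtree rooted at D contains: B, C, D, H
Count = 4

Answer: 4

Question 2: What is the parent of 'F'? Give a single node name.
Answer: A

Derivation:
Scan adjacency: F appears as child of A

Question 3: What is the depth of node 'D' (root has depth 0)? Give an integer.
Answer: 1

Derivation:
Path from root to D: G -> D
Depth = number of edges = 1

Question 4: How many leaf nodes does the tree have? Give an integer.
Answer: 4

Derivation:
Leaves (nodes with no children): C, E, F, H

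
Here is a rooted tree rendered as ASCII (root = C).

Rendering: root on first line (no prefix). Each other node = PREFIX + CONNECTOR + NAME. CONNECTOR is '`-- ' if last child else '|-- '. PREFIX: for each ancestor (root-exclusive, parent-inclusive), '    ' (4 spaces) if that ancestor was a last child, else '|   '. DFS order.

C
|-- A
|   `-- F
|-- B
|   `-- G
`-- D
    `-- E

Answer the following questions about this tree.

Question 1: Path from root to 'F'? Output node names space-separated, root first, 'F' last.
Answer: C A F

Derivation:
Walk down from root: C -> A -> F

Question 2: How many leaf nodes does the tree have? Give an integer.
Answer: 3

Derivation:
Leaves (nodes with no children): E, F, G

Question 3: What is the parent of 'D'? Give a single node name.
Answer: C

Derivation:
Scan adjacency: D appears as child of C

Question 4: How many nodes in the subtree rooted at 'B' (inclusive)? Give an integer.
Answer: 2

Derivation:
Subtree rooted at B contains: B, G
Count = 2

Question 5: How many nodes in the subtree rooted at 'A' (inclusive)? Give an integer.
Subtree rooted at A contains: A, F
Count = 2

Answer: 2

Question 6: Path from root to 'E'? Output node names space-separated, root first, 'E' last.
Walk down from root: C -> D -> E

Answer: C D E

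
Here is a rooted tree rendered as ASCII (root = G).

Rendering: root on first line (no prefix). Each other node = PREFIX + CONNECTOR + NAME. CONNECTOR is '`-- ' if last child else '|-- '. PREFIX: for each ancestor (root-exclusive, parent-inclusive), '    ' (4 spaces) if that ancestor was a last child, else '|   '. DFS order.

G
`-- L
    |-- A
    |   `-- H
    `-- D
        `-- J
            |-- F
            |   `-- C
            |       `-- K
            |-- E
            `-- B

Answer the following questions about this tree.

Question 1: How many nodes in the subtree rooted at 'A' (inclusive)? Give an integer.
Answer: 2

Derivation:
Subtree rooted at A contains: A, H
Count = 2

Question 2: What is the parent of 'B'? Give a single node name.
Answer: J

Derivation:
Scan adjacency: B appears as child of J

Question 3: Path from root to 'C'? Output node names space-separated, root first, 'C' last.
Answer: G L D J F C

Derivation:
Walk down from root: G -> L -> D -> J -> F -> C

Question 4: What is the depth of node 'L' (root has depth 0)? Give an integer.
Path from root to L: G -> L
Depth = number of edges = 1

Answer: 1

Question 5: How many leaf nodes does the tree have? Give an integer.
Leaves (nodes with no children): B, E, H, K

Answer: 4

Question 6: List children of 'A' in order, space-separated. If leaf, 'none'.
Node A's children (from adjacency): H

Answer: H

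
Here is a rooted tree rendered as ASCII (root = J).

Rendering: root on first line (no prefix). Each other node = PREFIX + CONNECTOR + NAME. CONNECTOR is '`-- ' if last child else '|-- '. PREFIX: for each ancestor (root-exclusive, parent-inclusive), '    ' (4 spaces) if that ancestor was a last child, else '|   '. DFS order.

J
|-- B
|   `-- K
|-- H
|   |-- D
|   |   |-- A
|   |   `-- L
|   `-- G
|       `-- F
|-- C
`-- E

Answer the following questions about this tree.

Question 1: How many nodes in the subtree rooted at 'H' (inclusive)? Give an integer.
Answer: 6

Derivation:
Subtree rooted at H contains: A, D, F, G, H, L
Count = 6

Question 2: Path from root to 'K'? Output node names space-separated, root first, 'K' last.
Answer: J B K

Derivation:
Walk down from root: J -> B -> K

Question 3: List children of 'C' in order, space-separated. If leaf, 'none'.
Node C's children (from adjacency): (leaf)

Answer: none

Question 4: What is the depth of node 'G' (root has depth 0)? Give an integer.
Answer: 2

Derivation:
Path from root to G: J -> H -> G
Depth = number of edges = 2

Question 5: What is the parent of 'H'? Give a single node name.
Answer: J

Derivation:
Scan adjacency: H appears as child of J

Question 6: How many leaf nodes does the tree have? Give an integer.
Answer: 6

Derivation:
Leaves (nodes with no children): A, C, E, F, K, L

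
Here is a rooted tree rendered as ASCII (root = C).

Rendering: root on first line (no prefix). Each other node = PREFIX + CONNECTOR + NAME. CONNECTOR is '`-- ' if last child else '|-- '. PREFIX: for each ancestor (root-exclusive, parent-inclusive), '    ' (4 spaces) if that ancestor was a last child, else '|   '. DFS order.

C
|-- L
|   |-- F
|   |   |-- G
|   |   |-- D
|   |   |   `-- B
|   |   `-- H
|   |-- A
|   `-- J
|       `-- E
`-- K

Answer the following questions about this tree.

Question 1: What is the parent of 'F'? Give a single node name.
Scan adjacency: F appears as child of L

Answer: L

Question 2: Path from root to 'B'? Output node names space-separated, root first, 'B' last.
Answer: C L F D B

Derivation:
Walk down from root: C -> L -> F -> D -> B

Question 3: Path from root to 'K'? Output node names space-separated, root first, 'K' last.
Walk down from root: C -> K

Answer: C K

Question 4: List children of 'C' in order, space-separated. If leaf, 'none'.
Node C's children (from adjacency): L, K

Answer: L K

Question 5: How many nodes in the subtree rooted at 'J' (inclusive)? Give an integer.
Answer: 2

Derivation:
Subtree rooted at J contains: E, J
Count = 2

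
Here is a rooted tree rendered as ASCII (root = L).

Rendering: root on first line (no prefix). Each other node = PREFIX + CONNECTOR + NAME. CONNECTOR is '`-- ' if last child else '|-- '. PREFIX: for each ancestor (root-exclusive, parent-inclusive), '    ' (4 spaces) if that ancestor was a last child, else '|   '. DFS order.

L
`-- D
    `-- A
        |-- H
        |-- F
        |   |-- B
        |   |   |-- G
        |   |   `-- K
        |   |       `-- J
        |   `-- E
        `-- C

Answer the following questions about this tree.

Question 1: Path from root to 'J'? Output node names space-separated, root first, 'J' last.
Answer: L D A F B K J

Derivation:
Walk down from root: L -> D -> A -> F -> B -> K -> J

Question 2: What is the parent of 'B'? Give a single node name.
Scan adjacency: B appears as child of F

Answer: F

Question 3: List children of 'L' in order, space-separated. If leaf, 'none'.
Answer: D

Derivation:
Node L's children (from adjacency): D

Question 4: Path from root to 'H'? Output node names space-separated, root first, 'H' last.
Answer: L D A H

Derivation:
Walk down from root: L -> D -> A -> H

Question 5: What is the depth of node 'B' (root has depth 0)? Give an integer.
Path from root to B: L -> D -> A -> F -> B
Depth = number of edges = 4

Answer: 4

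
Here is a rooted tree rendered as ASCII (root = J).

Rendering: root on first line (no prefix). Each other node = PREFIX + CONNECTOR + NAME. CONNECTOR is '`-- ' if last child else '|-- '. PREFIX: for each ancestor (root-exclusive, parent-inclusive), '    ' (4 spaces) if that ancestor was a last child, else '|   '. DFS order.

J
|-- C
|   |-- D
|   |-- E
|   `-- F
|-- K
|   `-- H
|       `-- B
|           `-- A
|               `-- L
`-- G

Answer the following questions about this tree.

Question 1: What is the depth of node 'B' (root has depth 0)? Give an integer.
Answer: 3

Derivation:
Path from root to B: J -> K -> H -> B
Depth = number of edges = 3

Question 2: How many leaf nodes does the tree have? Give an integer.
Leaves (nodes with no children): D, E, F, G, L

Answer: 5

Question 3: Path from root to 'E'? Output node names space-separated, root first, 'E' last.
Answer: J C E

Derivation:
Walk down from root: J -> C -> E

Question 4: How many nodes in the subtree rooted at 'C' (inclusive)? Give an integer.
Answer: 4

Derivation:
Subtree rooted at C contains: C, D, E, F
Count = 4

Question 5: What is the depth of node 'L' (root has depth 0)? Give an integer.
Answer: 5

Derivation:
Path from root to L: J -> K -> H -> B -> A -> L
Depth = number of edges = 5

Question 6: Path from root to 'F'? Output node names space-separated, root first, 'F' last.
Walk down from root: J -> C -> F

Answer: J C F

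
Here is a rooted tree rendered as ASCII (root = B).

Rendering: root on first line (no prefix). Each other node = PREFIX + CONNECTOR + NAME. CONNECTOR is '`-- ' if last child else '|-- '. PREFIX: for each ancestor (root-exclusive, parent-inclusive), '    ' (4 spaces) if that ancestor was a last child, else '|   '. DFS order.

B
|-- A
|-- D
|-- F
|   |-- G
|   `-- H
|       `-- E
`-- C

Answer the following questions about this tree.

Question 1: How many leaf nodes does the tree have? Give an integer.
Answer: 5

Derivation:
Leaves (nodes with no children): A, C, D, E, G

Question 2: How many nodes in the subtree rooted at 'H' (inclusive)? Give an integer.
Subtree rooted at H contains: E, H
Count = 2

Answer: 2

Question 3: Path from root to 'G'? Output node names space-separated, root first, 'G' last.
Walk down from root: B -> F -> G

Answer: B F G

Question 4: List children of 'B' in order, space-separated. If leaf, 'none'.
Answer: A D F C

Derivation:
Node B's children (from adjacency): A, D, F, C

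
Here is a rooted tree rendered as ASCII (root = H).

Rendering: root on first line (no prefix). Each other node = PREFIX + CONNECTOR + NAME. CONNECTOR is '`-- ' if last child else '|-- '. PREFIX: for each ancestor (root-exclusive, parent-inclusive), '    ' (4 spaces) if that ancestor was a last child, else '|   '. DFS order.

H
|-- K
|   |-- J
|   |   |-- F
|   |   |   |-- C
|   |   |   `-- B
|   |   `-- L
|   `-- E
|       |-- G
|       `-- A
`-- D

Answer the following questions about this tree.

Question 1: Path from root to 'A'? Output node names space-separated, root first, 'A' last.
Answer: H K E A

Derivation:
Walk down from root: H -> K -> E -> A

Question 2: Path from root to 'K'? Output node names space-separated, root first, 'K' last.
Answer: H K

Derivation:
Walk down from root: H -> K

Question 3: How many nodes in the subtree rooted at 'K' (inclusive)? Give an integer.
Answer: 9

Derivation:
Subtree rooted at K contains: A, B, C, E, F, G, J, K, L
Count = 9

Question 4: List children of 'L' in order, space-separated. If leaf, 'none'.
Answer: none

Derivation:
Node L's children (from adjacency): (leaf)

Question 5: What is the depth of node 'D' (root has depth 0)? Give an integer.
Path from root to D: H -> D
Depth = number of edges = 1

Answer: 1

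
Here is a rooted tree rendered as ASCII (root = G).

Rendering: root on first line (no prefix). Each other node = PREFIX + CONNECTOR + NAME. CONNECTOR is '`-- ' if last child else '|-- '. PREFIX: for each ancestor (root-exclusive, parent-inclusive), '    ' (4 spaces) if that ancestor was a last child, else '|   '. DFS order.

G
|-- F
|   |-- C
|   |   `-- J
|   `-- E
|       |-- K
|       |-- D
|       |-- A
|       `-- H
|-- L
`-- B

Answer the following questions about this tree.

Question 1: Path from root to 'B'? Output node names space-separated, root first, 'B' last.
Walk down from root: G -> B

Answer: G B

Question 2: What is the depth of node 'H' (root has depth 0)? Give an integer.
Answer: 3

Derivation:
Path from root to H: G -> F -> E -> H
Depth = number of edges = 3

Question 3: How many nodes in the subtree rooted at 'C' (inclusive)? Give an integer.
Answer: 2

Derivation:
Subtree rooted at C contains: C, J
Count = 2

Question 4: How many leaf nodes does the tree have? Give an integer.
Leaves (nodes with no children): A, B, D, H, J, K, L

Answer: 7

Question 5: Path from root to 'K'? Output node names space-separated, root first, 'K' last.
Answer: G F E K

Derivation:
Walk down from root: G -> F -> E -> K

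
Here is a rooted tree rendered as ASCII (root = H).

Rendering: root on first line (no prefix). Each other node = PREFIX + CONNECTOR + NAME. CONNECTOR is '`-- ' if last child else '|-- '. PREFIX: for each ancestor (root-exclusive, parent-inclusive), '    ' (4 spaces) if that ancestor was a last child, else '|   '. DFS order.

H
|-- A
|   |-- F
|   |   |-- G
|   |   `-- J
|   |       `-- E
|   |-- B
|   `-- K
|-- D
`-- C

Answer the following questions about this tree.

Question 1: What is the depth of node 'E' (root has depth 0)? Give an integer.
Path from root to E: H -> A -> F -> J -> E
Depth = number of edges = 4

Answer: 4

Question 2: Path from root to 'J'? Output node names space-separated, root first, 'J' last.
Walk down from root: H -> A -> F -> J

Answer: H A F J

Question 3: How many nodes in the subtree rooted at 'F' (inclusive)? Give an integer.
Answer: 4

Derivation:
Subtree rooted at F contains: E, F, G, J
Count = 4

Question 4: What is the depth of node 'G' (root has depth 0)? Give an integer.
Answer: 3

Derivation:
Path from root to G: H -> A -> F -> G
Depth = number of edges = 3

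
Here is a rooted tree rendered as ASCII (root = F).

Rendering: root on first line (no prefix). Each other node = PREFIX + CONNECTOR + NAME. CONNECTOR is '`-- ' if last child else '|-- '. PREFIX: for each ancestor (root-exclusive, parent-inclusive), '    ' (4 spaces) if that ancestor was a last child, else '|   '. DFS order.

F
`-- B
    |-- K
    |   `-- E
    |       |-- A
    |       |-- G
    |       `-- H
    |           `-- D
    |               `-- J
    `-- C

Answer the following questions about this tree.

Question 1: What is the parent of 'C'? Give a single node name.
Answer: B

Derivation:
Scan adjacency: C appears as child of B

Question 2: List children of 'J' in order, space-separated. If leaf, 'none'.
Node J's children (from adjacency): (leaf)

Answer: none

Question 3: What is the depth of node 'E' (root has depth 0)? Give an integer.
Path from root to E: F -> B -> K -> E
Depth = number of edges = 3

Answer: 3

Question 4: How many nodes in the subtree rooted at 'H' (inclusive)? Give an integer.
Answer: 3

Derivation:
Subtree rooted at H contains: D, H, J
Count = 3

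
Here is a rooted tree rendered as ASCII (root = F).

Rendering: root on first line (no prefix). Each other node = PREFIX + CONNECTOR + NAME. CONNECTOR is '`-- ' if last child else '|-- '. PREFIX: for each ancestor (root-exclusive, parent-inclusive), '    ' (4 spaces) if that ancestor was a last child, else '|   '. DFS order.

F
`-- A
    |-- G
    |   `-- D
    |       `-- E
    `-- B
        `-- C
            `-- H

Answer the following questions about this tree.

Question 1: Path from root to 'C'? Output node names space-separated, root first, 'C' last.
Walk down from root: F -> A -> B -> C

Answer: F A B C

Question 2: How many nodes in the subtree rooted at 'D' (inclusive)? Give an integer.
Answer: 2

Derivation:
Subtree rooted at D contains: D, E
Count = 2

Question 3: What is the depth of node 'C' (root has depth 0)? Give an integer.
Path from root to C: F -> A -> B -> C
Depth = number of edges = 3

Answer: 3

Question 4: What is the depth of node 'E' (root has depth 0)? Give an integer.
Answer: 4

Derivation:
Path from root to E: F -> A -> G -> D -> E
Depth = number of edges = 4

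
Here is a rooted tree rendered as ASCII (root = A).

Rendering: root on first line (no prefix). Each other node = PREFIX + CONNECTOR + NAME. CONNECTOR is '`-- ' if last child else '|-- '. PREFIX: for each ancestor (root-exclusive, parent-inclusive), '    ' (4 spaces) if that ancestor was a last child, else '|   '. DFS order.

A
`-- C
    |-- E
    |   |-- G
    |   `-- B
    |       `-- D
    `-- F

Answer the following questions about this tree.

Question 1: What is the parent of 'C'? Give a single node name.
Scan adjacency: C appears as child of A

Answer: A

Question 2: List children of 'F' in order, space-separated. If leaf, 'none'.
Node F's children (from adjacency): (leaf)

Answer: none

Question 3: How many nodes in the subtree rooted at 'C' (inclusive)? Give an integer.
Subtree rooted at C contains: B, C, D, E, F, G
Count = 6

Answer: 6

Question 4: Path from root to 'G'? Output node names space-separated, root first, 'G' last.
Walk down from root: A -> C -> E -> G

Answer: A C E G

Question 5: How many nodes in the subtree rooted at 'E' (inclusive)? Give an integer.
Subtree rooted at E contains: B, D, E, G
Count = 4

Answer: 4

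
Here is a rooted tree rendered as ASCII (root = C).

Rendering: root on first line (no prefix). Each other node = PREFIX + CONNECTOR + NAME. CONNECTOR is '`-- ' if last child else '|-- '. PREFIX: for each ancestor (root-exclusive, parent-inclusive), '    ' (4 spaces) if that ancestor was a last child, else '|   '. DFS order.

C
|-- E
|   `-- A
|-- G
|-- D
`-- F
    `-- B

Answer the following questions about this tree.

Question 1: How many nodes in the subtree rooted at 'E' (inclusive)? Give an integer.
Subtree rooted at E contains: A, E
Count = 2

Answer: 2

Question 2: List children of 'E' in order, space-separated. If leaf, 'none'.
Node E's children (from adjacency): A

Answer: A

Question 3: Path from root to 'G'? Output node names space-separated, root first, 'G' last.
Walk down from root: C -> G

Answer: C G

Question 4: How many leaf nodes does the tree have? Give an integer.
Leaves (nodes with no children): A, B, D, G

Answer: 4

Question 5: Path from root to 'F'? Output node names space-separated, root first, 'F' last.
Answer: C F

Derivation:
Walk down from root: C -> F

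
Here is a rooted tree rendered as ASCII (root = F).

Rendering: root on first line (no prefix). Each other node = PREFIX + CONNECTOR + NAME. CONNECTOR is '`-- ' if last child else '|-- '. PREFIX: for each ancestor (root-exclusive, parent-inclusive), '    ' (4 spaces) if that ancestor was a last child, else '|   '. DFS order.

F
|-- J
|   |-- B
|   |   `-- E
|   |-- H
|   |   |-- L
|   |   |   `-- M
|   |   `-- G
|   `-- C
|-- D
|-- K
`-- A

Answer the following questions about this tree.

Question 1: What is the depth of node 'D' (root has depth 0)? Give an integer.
Path from root to D: F -> D
Depth = number of edges = 1

Answer: 1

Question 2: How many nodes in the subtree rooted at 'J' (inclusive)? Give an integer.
Subtree rooted at J contains: B, C, E, G, H, J, L, M
Count = 8

Answer: 8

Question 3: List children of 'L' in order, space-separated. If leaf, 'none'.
Node L's children (from adjacency): M

Answer: M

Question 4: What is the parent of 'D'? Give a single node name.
Answer: F

Derivation:
Scan adjacency: D appears as child of F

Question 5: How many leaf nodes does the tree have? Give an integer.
Answer: 7

Derivation:
Leaves (nodes with no children): A, C, D, E, G, K, M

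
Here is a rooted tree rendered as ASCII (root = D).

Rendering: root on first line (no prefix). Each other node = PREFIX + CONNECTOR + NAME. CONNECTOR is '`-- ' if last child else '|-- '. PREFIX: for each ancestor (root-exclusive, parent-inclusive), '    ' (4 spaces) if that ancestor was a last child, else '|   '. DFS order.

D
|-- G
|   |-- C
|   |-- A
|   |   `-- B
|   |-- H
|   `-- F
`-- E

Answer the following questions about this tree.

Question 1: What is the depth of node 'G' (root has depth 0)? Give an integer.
Path from root to G: D -> G
Depth = number of edges = 1

Answer: 1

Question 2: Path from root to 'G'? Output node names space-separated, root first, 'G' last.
Walk down from root: D -> G

Answer: D G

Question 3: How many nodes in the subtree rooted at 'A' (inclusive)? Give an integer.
Answer: 2

Derivation:
Subtree rooted at A contains: A, B
Count = 2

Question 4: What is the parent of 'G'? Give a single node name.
Answer: D

Derivation:
Scan adjacency: G appears as child of D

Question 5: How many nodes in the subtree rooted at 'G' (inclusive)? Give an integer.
Subtree rooted at G contains: A, B, C, F, G, H
Count = 6

Answer: 6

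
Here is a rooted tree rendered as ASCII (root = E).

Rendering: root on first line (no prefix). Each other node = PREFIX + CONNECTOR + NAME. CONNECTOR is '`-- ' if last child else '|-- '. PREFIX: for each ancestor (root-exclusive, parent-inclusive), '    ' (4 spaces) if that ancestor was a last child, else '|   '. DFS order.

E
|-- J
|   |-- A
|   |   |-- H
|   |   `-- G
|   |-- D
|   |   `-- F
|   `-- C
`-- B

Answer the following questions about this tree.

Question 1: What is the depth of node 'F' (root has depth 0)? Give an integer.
Answer: 3

Derivation:
Path from root to F: E -> J -> D -> F
Depth = number of edges = 3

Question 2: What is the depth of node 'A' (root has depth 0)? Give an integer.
Answer: 2

Derivation:
Path from root to A: E -> J -> A
Depth = number of edges = 2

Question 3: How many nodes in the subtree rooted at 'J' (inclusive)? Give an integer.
Subtree rooted at J contains: A, C, D, F, G, H, J
Count = 7

Answer: 7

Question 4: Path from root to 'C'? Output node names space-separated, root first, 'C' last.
Answer: E J C

Derivation:
Walk down from root: E -> J -> C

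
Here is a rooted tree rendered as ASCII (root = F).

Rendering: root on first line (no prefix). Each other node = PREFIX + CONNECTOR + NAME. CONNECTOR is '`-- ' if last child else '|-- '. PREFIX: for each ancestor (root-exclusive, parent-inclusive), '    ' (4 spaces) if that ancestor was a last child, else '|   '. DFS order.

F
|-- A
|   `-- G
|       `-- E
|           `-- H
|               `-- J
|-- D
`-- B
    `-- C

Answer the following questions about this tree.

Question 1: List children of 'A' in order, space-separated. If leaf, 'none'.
Answer: G

Derivation:
Node A's children (from adjacency): G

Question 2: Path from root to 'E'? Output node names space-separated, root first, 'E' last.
Walk down from root: F -> A -> G -> E

Answer: F A G E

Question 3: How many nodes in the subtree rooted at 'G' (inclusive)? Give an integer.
Answer: 4

Derivation:
Subtree rooted at G contains: E, G, H, J
Count = 4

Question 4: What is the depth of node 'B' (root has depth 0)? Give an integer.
Path from root to B: F -> B
Depth = number of edges = 1

Answer: 1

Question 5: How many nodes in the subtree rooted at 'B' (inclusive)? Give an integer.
Answer: 2

Derivation:
Subtree rooted at B contains: B, C
Count = 2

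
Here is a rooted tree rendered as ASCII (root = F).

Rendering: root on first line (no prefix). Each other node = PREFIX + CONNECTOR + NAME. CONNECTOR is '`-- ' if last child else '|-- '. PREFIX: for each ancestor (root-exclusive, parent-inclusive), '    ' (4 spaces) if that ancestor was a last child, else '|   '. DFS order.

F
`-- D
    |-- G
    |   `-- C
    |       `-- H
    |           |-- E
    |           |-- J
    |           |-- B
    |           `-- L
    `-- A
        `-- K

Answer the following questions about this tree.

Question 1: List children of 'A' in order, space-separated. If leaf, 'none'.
Node A's children (from adjacency): K

Answer: K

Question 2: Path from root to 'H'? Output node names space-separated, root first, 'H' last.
Walk down from root: F -> D -> G -> C -> H

Answer: F D G C H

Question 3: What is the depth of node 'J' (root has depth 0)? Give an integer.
Answer: 5

Derivation:
Path from root to J: F -> D -> G -> C -> H -> J
Depth = number of edges = 5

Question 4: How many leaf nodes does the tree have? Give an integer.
Leaves (nodes with no children): B, E, J, K, L

Answer: 5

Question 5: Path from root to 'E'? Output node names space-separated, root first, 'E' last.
Walk down from root: F -> D -> G -> C -> H -> E

Answer: F D G C H E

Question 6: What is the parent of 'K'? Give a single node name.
Scan adjacency: K appears as child of A

Answer: A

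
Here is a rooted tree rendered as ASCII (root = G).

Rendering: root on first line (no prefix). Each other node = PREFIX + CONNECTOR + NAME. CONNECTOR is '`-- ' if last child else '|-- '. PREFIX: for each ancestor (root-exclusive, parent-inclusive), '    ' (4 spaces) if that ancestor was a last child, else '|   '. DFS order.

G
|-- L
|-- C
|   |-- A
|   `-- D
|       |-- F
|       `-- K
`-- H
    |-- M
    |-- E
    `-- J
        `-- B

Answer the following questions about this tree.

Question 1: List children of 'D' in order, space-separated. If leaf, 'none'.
Answer: F K

Derivation:
Node D's children (from adjacency): F, K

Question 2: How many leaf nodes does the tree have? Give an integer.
Leaves (nodes with no children): A, B, E, F, K, L, M

Answer: 7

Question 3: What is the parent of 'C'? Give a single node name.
Scan adjacency: C appears as child of G

Answer: G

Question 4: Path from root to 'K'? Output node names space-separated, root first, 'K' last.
Walk down from root: G -> C -> D -> K

Answer: G C D K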